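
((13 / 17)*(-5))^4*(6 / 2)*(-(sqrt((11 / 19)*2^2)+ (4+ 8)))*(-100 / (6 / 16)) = 28561000000*sqrt(209) / 1586899+ 171366000000 / 83521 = 2311965.40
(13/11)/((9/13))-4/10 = 647/495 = 1.31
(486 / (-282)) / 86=-81 / 4042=-0.02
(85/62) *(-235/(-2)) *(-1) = -161.09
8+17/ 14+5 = 199/ 14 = 14.21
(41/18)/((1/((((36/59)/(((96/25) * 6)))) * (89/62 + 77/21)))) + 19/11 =70749703/34765632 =2.04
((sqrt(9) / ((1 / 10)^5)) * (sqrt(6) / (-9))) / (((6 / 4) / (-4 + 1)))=163299.32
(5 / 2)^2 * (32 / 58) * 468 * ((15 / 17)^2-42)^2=6641835829200 / 2422109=2742170.49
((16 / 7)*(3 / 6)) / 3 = 8 / 21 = 0.38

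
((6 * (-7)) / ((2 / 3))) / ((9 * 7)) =-1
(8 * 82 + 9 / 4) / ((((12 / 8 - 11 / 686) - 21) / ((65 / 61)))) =-58702735 / 1633336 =-35.94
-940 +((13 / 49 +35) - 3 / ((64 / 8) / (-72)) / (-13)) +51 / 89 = -51377384 / 56693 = -906.24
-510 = -510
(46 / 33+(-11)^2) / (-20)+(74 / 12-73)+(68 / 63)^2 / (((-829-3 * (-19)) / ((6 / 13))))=-53275884521 / 730269540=-72.95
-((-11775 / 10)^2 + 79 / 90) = -249571283 / 180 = -1386507.13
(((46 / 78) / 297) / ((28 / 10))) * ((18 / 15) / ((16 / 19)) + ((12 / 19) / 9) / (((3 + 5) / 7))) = 77947 / 73945872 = 0.00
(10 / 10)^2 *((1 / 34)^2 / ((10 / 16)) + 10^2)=144502 / 1445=100.00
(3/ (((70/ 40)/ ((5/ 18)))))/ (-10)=-1/ 21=-0.05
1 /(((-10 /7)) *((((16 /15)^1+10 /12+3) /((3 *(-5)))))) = 15 /7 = 2.14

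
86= 86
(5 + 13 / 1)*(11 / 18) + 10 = 21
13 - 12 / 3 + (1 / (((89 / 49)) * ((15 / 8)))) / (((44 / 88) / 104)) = 93551 / 1335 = 70.08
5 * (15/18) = 25/6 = 4.17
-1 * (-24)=24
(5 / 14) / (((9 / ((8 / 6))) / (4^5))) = 10240 / 189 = 54.18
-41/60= -0.68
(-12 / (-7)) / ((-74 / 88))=-528 / 259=-2.04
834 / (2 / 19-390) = -2.14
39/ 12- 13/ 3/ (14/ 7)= 13/ 12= 1.08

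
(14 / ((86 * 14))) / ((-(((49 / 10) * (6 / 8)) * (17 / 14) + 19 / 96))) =-240 / 96191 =-0.00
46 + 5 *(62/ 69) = 3484/ 69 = 50.49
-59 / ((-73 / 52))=3068 / 73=42.03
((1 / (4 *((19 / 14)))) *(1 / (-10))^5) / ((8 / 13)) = -91 / 30400000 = -0.00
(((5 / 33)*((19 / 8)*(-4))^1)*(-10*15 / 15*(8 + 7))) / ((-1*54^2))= -2375 / 32076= -0.07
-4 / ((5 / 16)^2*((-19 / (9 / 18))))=512 / 475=1.08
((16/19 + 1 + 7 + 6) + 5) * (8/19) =3016/361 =8.35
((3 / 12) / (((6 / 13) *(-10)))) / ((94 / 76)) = -247 / 5640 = -0.04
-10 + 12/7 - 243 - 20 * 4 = -331.29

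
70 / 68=35 / 34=1.03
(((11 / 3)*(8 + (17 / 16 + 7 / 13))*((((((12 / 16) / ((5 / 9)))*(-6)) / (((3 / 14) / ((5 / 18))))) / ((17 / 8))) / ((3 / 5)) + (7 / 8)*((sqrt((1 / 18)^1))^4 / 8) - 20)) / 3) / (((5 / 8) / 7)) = -1530487613809 / 412439040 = -3710.82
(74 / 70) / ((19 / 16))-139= -91843 / 665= -138.11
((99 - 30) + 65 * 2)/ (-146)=-199/ 146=-1.36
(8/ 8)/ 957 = 0.00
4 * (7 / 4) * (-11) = -77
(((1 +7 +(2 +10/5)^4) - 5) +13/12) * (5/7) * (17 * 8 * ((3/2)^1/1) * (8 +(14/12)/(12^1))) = 154661155/504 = 306867.37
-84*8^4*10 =-3440640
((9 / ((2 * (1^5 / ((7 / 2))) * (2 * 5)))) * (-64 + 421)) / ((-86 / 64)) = -89964 / 215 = -418.44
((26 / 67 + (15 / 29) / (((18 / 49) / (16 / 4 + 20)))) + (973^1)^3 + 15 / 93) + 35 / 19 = 1054208790502945 / 1144427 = 921167353.18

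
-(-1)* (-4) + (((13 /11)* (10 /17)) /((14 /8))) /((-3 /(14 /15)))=-6940 /1683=-4.12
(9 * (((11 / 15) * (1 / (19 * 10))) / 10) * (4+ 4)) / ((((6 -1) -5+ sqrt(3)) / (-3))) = -66 * sqrt(3) / 2375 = -0.05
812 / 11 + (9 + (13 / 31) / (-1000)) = 28240857 / 341000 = 82.82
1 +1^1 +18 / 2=11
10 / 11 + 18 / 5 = 248 / 55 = 4.51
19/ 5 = 3.80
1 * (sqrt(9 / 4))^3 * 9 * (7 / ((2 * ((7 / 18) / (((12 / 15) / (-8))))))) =-2187 / 80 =-27.34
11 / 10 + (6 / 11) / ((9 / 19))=743 / 330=2.25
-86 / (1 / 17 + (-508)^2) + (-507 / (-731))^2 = 1126915604579 / 2344289265129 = 0.48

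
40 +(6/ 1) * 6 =76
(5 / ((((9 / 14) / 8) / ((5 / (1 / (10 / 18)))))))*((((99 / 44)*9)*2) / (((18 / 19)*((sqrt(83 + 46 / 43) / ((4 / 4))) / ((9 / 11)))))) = 13300*sqrt(155445) / 7953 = 659.34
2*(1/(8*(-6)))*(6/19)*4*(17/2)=-17/38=-0.45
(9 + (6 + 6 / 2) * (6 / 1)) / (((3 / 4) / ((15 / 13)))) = 1260 / 13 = 96.92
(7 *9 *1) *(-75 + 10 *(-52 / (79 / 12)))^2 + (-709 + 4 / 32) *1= 74550168689 / 49928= 1493153.51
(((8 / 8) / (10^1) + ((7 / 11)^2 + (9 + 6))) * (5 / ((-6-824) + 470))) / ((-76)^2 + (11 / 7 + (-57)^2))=-131327 / 5504764320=-0.00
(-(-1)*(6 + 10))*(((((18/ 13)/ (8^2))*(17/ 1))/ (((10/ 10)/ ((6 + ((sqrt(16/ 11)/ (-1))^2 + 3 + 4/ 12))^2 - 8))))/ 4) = 250801/ 1573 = 159.44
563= 563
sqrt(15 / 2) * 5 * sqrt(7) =5 * sqrt(210) / 2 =36.23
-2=-2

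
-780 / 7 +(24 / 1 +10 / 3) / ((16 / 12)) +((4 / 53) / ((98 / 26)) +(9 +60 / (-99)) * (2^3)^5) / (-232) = -3172523054 / 2485329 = -1276.50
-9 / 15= -3 / 5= -0.60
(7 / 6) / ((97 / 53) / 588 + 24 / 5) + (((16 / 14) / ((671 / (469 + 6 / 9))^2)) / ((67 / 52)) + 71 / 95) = 192527829961135121 / 135123212754763695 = 1.42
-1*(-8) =8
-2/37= -0.05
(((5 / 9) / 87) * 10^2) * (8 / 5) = 800 / 783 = 1.02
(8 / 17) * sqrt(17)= 8 * sqrt(17) / 17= 1.94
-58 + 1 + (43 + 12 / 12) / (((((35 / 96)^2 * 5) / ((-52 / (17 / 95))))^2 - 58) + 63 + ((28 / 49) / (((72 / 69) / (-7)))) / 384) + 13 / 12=-233827142944556975 / 4964580752968524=-47.10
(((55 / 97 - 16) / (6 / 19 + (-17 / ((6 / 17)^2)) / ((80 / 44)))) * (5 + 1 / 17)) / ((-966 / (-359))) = 2450648880 / 6313062931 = 0.39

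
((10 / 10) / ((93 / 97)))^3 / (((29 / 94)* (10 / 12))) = 171582524 / 38877255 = 4.41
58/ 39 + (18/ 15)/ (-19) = 5276/ 3705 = 1.42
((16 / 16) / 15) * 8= 8 / 15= 0.53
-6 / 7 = -0.86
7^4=2401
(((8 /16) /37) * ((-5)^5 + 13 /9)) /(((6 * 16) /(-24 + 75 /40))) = 103663 /10656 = 9.73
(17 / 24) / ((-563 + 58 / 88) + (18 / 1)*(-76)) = -187 / 509610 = -0.00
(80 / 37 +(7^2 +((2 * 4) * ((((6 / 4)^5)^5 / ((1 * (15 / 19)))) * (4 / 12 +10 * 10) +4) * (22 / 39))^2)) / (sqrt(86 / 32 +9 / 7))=1297794971907300780397318089301093 * sqrt(3115) / 688384026624393216000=105221461171305.05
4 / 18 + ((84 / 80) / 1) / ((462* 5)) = 0.22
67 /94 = 0.71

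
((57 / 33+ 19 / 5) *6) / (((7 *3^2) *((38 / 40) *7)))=128 / 1617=0.08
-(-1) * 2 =2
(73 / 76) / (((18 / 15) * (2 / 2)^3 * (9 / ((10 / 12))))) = 1825 / 24624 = 0.07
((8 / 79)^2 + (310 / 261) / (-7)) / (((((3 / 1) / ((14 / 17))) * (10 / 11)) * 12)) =-9997801 / 2492218530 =-0.00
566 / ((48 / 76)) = 5377 / 6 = 896.17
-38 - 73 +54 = -57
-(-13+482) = -469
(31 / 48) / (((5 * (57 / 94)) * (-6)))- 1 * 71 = -2915297 / 41040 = -71.04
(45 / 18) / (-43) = -5 / 86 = -0.06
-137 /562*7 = -959 /562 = -1.71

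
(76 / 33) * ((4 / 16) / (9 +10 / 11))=19 / 327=0.06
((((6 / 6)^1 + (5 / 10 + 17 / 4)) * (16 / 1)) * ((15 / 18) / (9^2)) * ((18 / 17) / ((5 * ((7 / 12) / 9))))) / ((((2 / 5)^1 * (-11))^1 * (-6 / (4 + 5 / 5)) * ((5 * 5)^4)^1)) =92 / 61359375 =0.00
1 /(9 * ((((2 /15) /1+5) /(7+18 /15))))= 41 /231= 0.18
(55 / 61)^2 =3025 / 3721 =0.81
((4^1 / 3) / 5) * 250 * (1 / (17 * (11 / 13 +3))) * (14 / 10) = 364 / 255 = 1.43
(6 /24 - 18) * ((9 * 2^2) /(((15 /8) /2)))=-3408 /5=-681.60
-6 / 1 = -6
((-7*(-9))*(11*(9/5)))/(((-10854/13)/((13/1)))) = -13013/670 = -19.42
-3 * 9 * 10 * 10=-2700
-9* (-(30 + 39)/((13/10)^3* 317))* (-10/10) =-621000/696449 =-0.89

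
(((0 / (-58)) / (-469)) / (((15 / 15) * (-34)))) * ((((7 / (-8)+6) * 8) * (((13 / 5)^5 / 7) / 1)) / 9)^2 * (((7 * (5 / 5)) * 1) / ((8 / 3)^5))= 0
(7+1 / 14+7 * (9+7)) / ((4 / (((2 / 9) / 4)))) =1667 / 1008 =1.65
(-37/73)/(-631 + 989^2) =-37/71356770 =-0.00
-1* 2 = -2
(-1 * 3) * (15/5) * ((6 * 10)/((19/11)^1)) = -5940/19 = -312.63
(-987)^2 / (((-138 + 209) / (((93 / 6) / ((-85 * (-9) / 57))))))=191261847 / 12070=15846.05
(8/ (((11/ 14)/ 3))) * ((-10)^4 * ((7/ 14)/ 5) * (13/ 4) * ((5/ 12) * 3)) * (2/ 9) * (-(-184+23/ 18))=136045000/ 27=5038703.70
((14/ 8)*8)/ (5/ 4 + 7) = 1.70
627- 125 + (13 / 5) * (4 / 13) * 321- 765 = -31 / 5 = -6.20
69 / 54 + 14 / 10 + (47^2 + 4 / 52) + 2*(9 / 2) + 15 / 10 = 1300019 / 585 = 2222.25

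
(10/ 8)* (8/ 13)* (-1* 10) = -100/ 13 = -7.69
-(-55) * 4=220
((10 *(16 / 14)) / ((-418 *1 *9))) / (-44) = 10 / 144837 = 0.00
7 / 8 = 0.88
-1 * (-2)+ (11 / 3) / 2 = 23 / 6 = 3.83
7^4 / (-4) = -2401 / 4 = -600.25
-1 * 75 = -75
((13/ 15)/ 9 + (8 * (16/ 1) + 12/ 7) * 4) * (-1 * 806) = -395271266/ 945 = -418276.47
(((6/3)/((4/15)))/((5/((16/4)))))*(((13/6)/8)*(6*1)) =39/4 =9.75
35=35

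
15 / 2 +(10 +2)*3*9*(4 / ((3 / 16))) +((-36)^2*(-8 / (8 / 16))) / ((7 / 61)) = -2432919 / 14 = -173779.93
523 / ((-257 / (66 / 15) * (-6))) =5753 / 3855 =1.49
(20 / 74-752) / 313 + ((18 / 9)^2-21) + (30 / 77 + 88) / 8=-29794685 / 3566948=-8.35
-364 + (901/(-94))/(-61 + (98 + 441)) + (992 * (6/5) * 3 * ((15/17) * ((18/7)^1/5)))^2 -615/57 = 793602884812167333/302233974700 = 2625789.79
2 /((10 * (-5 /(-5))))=1 /5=0.20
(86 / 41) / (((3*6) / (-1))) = -43 / 369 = -0.12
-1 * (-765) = 765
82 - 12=70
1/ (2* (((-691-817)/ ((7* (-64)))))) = 56/ 377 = 0.15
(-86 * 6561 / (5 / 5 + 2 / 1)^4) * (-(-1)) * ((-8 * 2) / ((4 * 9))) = 3096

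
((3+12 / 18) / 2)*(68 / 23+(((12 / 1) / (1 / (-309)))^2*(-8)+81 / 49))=-1363596949319 / 6762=-201655863.55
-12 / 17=-0.71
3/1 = 3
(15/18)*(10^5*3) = 250000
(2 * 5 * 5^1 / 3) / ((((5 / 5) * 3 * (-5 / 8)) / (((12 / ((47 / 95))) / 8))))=-3800 / 141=-26.95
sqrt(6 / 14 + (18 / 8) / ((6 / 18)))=sqrt(1407) / 14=2.68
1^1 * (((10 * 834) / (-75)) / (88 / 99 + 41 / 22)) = -110088 / 2725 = -40.40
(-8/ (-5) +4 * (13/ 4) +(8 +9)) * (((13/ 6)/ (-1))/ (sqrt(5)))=-1027 * sqrt(5)/ 75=-30.62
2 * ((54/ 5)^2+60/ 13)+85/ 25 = 79921/ 325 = 245.91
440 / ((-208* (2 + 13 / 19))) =-0.79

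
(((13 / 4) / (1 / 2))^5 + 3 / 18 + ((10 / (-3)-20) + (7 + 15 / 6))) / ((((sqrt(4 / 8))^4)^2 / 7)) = 7787969 / 6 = 1297994.83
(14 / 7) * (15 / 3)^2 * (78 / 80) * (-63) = -12285 / 4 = -3071.25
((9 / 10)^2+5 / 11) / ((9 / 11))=1391 / 900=1.55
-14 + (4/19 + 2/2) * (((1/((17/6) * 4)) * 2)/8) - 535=-1418547/2584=-548.97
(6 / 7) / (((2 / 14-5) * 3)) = -1 / 17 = -0.06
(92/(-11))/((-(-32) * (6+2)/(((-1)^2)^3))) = -23/704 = -0.03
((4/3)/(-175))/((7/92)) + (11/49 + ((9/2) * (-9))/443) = 107227/3256050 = 0.03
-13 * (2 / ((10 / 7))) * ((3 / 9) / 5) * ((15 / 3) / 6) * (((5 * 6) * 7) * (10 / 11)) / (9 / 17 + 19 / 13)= -96.95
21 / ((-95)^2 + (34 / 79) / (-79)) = 43687 / 18774997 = 0.00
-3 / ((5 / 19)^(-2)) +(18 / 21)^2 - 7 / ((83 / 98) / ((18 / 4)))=-53832300 / 1468187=-36.67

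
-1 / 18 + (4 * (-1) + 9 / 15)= -311 / 90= -3.46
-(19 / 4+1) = -23 / 4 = -5.75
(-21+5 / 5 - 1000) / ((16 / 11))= -2805 / 4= -701.25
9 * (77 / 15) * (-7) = -1617 / 5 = -323.40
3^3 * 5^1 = 135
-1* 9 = -9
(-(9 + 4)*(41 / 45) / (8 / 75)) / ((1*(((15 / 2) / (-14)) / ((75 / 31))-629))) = 93275 / 528546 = 0.18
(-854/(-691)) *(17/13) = 14518/8983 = 1.62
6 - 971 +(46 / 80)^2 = -1543471 / 1600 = -964.67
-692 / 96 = -173 / 24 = -7.21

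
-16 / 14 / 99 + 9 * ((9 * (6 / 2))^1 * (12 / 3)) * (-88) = -85536.01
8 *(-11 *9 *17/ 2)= -6732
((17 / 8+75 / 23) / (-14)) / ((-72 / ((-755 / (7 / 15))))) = -3741025 / 432768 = -8.64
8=8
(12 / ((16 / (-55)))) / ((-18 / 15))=275 / 8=34.38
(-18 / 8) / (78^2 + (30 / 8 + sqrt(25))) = -9 / 24371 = -0.00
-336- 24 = -360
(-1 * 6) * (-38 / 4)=57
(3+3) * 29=174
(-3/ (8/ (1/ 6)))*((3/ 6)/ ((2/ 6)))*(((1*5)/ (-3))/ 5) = 1/ 32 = 0.03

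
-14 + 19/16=-205/16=-12.81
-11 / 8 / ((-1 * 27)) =11 / 216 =0.05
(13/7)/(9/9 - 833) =-1/448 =-0.00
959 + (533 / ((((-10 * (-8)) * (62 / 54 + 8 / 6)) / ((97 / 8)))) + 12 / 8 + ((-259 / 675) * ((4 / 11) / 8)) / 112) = 63234508079 / 63676800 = 993.05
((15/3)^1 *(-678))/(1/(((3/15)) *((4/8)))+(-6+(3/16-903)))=54240/14381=3.77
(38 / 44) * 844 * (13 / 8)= 52117 / 44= 1184.48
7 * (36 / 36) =7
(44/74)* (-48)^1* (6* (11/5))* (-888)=1672704/5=334540.80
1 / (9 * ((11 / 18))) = 2 / 11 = 0.18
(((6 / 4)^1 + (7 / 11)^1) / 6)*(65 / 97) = 3055 / 12804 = 0.24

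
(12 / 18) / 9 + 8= 218 / 27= 8.07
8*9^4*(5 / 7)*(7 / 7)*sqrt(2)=262440*sqrt(2) / 7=53020.89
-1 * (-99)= 99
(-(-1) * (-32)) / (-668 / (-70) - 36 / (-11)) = -6160 / 2467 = -2.50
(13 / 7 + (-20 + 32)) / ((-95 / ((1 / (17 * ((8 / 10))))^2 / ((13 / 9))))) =-4365 / 7994896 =-0.00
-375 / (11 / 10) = -3750 / 11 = -340.91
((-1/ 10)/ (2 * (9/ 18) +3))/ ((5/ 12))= -3/ 50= -0.06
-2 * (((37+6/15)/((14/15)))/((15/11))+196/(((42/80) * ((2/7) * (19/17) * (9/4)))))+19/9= -19676536/17955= -1095.88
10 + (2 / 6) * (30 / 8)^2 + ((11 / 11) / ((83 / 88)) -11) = 4.75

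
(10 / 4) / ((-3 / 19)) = -95 / 6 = -15.83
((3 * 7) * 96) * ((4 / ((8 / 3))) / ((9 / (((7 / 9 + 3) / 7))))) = 544 / 3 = 181.33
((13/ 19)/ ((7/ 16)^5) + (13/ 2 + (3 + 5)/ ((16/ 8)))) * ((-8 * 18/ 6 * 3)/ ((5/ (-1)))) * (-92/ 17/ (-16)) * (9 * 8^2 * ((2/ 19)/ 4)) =2025094055904/ 515722795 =3926.71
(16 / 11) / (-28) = -4 / 77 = -0.05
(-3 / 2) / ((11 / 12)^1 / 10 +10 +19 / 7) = -1260 / 10757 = -0.12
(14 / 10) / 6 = 7 / 30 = 0.23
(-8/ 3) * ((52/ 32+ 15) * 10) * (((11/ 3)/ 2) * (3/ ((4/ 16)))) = -29260/ 3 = -9753.33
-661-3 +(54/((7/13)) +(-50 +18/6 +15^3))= 19350/7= 2764.29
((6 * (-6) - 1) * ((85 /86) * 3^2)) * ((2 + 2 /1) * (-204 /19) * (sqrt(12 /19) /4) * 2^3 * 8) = 369550080 * sqrt(57) /15523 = 179736.00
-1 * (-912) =912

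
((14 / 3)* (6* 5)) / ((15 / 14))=392 / 3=130.67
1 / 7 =0.14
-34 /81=-0.42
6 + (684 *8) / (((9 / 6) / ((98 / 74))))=178974 / 37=4837.14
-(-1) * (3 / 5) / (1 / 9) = 5.40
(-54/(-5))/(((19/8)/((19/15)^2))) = 912/125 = 7.30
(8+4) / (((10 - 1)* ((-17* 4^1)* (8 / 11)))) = -11 / 408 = -0.03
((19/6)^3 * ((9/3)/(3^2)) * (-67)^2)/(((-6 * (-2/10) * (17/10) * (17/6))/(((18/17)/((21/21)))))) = 769751275/88434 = 8704.25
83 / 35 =2.37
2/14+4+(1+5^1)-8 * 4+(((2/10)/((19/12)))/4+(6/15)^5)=-9066994/415625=-21.82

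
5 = 5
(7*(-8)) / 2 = -28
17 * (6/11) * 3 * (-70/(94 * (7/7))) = -10710/517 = -20.72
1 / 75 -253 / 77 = -1718 / 525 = -3.27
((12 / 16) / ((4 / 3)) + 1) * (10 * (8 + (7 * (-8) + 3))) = -5625 / 8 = -703.12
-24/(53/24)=-576/53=-10.87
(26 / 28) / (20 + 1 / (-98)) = 91 / 1959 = 0.05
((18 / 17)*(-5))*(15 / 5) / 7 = -270 / 119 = -2.27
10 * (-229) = -2290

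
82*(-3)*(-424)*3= 312912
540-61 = 479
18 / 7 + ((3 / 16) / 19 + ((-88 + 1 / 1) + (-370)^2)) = 291143557 / 2128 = 136815.58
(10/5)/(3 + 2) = 2/5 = 0.40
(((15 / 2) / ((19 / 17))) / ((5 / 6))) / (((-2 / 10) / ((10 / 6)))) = -1275 / 19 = -67.11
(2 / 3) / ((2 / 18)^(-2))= 0.01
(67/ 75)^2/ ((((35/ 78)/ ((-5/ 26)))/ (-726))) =1086338/ 4375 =248.31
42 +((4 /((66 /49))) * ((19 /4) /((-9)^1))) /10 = 248549 /5940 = 41.84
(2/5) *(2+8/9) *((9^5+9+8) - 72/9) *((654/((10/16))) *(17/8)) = 151749137.28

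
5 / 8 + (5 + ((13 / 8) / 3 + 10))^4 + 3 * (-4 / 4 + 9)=19365048625 / 331776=58367.84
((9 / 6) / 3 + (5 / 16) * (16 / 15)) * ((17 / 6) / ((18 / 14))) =595 / 324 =1.84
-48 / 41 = -1.17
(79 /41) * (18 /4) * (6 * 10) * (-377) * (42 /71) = -337739220 /2911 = -116021.72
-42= -42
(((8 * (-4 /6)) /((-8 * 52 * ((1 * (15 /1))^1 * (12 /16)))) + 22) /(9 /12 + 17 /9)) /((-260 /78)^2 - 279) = -0.03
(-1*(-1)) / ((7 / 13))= 13 / 7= 1.86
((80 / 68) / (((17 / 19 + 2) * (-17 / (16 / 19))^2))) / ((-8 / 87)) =-11136 / 1026817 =-0.01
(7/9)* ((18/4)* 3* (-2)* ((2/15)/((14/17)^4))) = -83521/13720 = -6.09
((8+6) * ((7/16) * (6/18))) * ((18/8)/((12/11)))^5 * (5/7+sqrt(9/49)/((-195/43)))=12875544297/272629760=47.23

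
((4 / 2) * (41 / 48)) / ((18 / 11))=1.04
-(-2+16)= -14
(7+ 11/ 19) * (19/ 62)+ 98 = 3110/ 31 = 100.32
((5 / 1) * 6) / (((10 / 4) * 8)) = 3 / 2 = 1.50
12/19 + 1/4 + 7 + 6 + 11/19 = 1099/76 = 14.46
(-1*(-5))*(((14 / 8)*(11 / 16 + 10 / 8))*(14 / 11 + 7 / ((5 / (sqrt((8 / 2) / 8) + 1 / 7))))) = 1519*sqrt(2) / 128 + 17577 / 704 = 41.75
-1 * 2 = -2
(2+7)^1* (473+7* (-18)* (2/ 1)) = 1989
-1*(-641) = 641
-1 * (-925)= 925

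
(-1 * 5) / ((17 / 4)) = -20 / 17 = -1.18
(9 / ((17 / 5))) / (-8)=-45 / 136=-0.33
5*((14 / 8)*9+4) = 395 / 4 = 98.75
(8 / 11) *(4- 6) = -1.45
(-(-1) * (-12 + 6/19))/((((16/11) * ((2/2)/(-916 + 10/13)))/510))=1852250895/494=3749495.74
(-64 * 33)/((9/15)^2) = -17600/3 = -5866.67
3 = 3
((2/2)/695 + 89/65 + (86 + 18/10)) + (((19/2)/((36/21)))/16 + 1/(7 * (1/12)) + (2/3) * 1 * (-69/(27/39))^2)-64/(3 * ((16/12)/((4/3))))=1462744489289/218574720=6692.19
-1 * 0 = 0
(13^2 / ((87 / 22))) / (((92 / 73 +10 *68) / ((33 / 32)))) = 1492777 / 23075648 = 0.06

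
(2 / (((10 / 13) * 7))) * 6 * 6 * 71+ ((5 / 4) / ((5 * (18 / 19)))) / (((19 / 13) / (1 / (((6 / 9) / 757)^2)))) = 261800591 / 1120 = 233750.53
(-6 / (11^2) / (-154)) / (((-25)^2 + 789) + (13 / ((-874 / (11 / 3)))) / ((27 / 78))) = 35397 / 155425513859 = 0.00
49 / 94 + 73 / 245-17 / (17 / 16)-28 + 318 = 6329087 / 23030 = 274.82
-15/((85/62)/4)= -43.76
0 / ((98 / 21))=0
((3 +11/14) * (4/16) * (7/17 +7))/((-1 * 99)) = -53/748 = -0.07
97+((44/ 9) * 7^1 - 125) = 56/ 9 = 6.22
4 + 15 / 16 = 79 / 16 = 4.94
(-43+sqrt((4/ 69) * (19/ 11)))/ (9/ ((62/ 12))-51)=1333/ 1527-62 * sqrt(14421)/ 1158993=0.87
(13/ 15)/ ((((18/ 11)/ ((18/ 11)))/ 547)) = 7111/ 15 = 474.07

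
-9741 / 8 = -1217.62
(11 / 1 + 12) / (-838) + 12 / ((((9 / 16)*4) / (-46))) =-616837 / 2514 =-245.36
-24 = -24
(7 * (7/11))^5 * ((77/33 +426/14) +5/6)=56938939477/966306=58924.34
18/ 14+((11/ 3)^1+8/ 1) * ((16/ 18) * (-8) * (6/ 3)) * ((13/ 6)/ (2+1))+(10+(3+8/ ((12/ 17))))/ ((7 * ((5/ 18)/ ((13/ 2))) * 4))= -98.21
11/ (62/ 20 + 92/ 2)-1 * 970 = -476160/ 491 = -969.78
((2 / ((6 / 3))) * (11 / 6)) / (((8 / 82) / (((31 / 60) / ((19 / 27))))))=13.80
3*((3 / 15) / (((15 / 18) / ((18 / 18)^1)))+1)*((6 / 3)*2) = 372 / 25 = 14.88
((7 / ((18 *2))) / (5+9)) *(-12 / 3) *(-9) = 1 / 2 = 0.50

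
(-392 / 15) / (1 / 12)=-1568 / 5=-313.60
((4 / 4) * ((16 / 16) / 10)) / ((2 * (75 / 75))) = 1 / 20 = 0.05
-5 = -5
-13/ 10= -1.30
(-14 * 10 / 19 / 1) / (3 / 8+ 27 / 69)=-25760 / 2679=-9.62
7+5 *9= 52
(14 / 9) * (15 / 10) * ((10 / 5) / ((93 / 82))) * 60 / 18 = 11480 / 837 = 13.72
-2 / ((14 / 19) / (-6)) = 114 / 7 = 16.29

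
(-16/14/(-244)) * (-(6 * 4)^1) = -48/427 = -0.11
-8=-8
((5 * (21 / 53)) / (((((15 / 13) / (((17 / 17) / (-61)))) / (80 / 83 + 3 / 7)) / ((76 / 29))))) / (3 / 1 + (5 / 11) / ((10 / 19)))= -17584424 / 661455635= -0.03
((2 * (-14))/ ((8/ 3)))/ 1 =-21/ 2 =-10.50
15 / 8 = 1.88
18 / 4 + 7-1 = 21 / 2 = 10.50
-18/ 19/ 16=-9/ 152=-0.06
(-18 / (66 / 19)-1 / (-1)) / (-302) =23 / 1661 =0.01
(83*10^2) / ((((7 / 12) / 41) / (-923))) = -3769162800 / 7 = -538451828.57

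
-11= -11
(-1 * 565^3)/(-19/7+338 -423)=1262534875/614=2056245.72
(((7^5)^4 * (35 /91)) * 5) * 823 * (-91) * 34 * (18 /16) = -439572104121893992983956.30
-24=-24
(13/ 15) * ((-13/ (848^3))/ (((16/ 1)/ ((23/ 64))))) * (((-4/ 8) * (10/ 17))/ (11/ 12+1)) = 169/ 2653850435584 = 0.00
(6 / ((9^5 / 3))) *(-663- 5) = -1336 / 6561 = -0.20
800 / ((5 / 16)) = 2560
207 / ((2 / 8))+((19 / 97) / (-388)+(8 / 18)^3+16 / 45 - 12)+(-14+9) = 111316341941 / 137183220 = 811.44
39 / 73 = 0.53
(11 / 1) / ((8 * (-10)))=-11 / 80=-0.14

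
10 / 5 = 2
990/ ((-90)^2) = 11/ 90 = 0.12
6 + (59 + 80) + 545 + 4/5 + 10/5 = 3464/5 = 692.80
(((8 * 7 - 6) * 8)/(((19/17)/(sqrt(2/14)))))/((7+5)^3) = 425 * sqrt(7)/14364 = 0.08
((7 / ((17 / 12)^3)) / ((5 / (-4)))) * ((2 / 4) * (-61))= 1475712 / 24565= 60.07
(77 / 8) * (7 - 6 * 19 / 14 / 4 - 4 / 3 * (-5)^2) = -26213 / 96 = -273.05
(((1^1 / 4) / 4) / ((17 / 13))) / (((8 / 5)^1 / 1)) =65 / 2176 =0.03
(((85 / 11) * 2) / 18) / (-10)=-17 / 198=-0.09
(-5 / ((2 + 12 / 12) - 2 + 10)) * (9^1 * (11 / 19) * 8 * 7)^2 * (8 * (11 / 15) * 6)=-491774976 / 361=-1362257.55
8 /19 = 0.42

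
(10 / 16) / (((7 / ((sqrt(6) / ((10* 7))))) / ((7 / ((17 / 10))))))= 5* sqrt(6) / 952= 0.01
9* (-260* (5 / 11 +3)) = -88920 / 11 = -8083.64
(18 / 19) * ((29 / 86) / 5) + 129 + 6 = 551736 / 4085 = 135.06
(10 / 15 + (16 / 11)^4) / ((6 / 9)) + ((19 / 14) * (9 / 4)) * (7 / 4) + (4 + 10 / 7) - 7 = 11.49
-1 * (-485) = 485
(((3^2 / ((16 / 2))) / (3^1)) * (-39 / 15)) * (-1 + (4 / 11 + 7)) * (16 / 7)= -156 / 11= -14.18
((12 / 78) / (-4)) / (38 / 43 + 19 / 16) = -344 / 18525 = -0.02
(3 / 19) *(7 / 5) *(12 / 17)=252 / 1615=0.16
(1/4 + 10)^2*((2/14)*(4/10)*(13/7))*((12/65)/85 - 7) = -64992503/833000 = -78.02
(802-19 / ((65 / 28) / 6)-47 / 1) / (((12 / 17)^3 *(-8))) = -225423179 / 898560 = -250.87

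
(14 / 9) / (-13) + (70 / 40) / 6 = 161 / 936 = 0.17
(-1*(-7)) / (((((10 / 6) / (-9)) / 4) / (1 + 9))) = -1512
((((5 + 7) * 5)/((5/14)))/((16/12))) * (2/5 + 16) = 10332/5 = 2066.40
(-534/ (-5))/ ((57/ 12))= 2136/ 95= 22.48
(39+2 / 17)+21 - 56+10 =240 / 17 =14.12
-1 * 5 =-5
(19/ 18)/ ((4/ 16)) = 38/ 9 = 4.22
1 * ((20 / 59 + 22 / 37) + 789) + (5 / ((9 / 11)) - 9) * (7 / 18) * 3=786.56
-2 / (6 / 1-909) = 2 / 903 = 0.00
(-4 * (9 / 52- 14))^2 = 516961 / 169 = 3058.94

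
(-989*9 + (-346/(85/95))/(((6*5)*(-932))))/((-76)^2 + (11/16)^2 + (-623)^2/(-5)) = 135386135872/1092845512737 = 0.12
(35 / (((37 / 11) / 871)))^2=112449562225 / 1369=82139928.58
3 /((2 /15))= 45 /2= 22.50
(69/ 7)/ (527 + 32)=69/ 3913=0.02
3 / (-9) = -1 / 3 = -0.33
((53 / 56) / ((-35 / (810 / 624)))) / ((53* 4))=-0.00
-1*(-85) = 85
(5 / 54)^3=125 / 157464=0.00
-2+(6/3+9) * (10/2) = 53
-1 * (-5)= 5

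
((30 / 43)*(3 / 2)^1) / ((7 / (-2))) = -90 / 301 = -0.30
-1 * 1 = -1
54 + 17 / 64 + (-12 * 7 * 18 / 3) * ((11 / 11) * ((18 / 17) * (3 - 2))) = -521567 / 1088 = -479.38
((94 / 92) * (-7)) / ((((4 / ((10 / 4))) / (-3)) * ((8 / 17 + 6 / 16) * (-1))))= -16779 / 1058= -15.86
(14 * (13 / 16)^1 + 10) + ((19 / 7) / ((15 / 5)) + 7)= 4919 / 168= 29.28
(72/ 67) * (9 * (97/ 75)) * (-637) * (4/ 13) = -4106592/ 1675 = -2451.70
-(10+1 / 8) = -81 / 8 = -10.12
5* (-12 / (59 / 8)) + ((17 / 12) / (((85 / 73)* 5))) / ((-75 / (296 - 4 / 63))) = -190174927 / 20908125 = -9.10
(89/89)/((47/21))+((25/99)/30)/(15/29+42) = 0.45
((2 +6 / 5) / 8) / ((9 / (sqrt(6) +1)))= 2 / 45 +2 * sqrt(6) / 45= 0.15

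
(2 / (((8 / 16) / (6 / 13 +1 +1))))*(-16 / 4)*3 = -1536 / 13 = -118.15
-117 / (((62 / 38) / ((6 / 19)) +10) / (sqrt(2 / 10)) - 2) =-63882* sqrt(5) / 41261 - 8424 / 41261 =-3.67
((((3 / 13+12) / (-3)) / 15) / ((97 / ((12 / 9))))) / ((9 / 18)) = -424 / 56745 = -0.01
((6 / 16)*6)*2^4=36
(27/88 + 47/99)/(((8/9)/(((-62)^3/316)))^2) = 4944283006851/8787328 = 562660.57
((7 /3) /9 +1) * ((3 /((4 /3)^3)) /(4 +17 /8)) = 51 /196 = 0.26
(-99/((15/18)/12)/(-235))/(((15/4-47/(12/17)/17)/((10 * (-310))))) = 5303232/47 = 112834.72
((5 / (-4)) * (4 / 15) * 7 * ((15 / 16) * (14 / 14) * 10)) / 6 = -175 / 48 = -3.65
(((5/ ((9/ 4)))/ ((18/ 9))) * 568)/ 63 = 10.02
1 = 1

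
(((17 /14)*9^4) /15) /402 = 12393 /9380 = 1.32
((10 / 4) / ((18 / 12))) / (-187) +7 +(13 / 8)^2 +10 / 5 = 417625 / 35904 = 11.63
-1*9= -9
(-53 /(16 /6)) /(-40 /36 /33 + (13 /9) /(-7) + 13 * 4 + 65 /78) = -330561 /874732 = -0.38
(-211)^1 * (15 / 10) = -633 / 2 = -316.50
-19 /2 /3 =-19 /6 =-3.17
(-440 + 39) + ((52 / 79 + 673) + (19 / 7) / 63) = 9500641 / 34839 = 272.70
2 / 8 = 1 / 4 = 0.25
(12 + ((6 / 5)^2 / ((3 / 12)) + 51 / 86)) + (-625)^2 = 839883209 / 2150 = 390643.35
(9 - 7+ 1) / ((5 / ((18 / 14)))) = 27 / 35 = 0.77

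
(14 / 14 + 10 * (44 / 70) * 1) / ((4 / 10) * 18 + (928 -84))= 255 / 29792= 0.01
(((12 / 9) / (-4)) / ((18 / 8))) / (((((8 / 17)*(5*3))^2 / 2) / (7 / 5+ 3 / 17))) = -1139 / 121500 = -0.01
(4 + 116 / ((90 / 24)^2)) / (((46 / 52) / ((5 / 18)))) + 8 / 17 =683596 / 158355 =4.32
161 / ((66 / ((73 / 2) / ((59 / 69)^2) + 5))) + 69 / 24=125762965 / 918984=136.85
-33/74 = -0.45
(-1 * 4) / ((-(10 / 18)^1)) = 36 / 5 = 7.20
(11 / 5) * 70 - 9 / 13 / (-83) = 166175 / 1079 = 154.01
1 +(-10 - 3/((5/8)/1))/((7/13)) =-927/35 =-26.49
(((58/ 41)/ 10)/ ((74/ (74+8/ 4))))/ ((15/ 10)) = 2204/ 22755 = 0.10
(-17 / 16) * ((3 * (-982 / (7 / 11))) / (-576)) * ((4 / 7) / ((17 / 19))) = -102619 / 18816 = -5.45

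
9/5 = 1.80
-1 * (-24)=24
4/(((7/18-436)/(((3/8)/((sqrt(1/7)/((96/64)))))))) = -81*sqrt(7)/15682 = -0.01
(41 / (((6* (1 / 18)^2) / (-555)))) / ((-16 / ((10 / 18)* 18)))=3071925 / 4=767981.25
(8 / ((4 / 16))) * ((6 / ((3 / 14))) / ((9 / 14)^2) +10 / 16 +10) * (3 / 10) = 752.43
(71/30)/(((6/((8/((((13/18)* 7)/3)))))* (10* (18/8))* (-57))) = -568/389025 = -0.00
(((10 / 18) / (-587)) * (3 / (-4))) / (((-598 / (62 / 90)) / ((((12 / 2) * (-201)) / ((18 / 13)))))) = 2077 / 2916216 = 0.00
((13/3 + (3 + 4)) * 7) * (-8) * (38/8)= -9044/3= -3014.67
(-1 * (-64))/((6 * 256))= 1/24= 0.04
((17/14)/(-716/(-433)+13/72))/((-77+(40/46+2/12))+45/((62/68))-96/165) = -62350908840/2560792588837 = -0.02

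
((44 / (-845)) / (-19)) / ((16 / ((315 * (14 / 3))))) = 1617 / 6422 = 0.25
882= 882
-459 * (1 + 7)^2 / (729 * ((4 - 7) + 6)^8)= -1088 / 177147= -0.01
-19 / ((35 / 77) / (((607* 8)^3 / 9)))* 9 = -4786436657868.80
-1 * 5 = -5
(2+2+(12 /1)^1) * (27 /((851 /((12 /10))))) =2592 /4255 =0.61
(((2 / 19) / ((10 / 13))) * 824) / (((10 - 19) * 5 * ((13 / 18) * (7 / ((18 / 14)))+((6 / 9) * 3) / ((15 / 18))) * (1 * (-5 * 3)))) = 64272 / 2436275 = 0.03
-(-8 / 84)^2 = -4 / 441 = -0.01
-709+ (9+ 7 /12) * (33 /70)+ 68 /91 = -703.73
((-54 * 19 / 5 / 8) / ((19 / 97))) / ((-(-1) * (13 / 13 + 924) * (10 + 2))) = -0.01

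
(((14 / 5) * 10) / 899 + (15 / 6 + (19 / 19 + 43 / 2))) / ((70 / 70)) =25.03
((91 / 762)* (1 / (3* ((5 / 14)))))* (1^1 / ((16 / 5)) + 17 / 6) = 96187 / 274320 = 0.35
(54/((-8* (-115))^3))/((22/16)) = 27/535348000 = 0.00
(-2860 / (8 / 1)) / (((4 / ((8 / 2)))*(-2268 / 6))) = 0.95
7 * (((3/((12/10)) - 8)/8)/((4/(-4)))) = 77/16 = 4.81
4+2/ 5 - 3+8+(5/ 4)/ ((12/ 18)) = 451/ 40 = 11.28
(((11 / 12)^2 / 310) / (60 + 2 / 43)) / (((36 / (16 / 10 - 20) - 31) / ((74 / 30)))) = -4427753 / 1310511657600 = -0.00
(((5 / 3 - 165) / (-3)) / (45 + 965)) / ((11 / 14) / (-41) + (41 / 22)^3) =149742824 / 17927082567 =0.01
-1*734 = -734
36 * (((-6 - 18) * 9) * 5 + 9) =-38556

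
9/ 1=9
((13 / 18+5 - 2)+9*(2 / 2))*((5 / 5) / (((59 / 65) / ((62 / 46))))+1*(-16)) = -4510613 / 24426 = -184.66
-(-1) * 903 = 903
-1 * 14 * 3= -42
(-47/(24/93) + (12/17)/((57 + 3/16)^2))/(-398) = 6912400483/15105771600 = 0.46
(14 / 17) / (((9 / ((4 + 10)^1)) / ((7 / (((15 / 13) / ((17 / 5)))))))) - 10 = 11086 / 675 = 16.42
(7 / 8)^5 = 16807 / 32768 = 0.51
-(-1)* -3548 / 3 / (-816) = 887 / 612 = 1.45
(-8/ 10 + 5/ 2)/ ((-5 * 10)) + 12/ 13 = 5779/ 6500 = 0.89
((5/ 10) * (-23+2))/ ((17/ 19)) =-399/ 34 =-11.74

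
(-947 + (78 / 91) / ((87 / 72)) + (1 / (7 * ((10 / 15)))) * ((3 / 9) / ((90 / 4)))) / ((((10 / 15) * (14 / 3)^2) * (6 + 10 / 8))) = -12966504 / 1442315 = -8.99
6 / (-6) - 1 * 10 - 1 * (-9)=-2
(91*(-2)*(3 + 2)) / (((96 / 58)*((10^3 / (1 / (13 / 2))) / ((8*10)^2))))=-1624 / 3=-541.33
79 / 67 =1.18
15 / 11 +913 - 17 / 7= 70219 / 77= 911.94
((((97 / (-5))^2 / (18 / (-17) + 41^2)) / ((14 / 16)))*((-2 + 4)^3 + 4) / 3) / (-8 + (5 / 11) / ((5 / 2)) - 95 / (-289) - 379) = -8135849392 / 3070288843125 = -0.00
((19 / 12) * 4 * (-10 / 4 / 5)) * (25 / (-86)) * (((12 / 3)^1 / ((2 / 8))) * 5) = 9500 / 129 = 73.64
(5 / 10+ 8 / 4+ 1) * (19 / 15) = 133 / 30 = 4.43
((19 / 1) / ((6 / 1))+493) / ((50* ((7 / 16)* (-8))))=-2977 / 1050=-2.84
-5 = -5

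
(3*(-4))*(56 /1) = -672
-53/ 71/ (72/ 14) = -371/ 2556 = -0.15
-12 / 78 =-2 / 13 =-0.15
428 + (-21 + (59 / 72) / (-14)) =410197 / 1008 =406.94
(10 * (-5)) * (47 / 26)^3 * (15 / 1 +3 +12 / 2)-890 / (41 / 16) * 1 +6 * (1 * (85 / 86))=-28778289755 / 3873311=-7429.89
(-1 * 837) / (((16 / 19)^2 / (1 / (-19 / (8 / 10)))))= 15903 / 320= 49.70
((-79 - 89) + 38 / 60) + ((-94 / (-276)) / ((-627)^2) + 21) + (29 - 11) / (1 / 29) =50946963179 / 135629505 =375.63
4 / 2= 2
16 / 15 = 1.07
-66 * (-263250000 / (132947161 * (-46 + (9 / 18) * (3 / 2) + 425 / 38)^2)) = 586872000000 / 5211311797411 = 0.11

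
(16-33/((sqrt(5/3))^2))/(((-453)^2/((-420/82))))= 266/2804523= 0.00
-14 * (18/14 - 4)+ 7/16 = 615/16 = 38.44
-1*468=-468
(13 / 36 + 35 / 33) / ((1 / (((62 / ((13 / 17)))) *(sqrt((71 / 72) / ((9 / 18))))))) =296701 *sqrt(71) / 15444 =161.88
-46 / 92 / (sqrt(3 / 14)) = -sqrt(42) / 6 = -1.08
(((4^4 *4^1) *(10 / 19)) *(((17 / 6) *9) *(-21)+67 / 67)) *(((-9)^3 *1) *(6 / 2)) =11970063360 / 19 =630003334.74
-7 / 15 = -0.47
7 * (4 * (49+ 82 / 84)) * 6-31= 8365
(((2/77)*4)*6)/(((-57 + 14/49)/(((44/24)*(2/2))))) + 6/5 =2342/1985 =1.18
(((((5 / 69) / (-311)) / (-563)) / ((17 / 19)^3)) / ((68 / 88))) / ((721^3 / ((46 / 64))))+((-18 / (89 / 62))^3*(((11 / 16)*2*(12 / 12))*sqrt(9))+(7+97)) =-1489150762162438347298696082875 / 185473351982240749879606896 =-8028.92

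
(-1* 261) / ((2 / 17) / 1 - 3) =4437 / 49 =90.55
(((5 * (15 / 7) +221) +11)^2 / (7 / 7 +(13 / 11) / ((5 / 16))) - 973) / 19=146224004 / 244853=597.19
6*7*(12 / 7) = 72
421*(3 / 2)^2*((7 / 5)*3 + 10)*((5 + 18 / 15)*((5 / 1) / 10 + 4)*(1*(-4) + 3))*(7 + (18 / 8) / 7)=-3077308341 / 1120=-2747596.73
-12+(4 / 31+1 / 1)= -337 / 31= -10.87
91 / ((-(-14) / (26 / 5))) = 169 / 5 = 33.80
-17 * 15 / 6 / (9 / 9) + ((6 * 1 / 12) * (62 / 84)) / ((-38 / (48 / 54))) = -305297 / 7182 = -42.51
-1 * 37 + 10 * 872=8683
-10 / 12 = -5 / 6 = -0.83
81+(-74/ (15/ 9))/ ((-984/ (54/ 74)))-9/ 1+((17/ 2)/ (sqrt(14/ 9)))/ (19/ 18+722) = 459*sqrt(14)/ 182210+59067/ 820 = 72.04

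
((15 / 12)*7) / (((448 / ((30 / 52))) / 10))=375 / 3328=0.11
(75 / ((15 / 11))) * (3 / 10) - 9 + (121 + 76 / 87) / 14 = 9869 / 609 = 16.21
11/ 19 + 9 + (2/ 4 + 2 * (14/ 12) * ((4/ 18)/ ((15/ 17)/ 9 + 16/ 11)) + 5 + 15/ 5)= 5484877/ 297882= 18.41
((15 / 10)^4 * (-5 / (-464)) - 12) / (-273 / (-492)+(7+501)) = -1212001 / 51598656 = -0.02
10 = 10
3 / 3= 1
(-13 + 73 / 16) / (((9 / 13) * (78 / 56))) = -35 / 4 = -8.75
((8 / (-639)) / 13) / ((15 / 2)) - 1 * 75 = -9345391 / 124605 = -75.00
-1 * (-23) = 23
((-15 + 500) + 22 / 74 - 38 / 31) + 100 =669930 / 1147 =584.07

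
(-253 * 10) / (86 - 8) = -1265 / 39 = -32.44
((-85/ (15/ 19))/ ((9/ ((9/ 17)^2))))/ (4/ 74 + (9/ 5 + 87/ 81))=-284715/ 248642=-1.15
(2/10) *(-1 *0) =0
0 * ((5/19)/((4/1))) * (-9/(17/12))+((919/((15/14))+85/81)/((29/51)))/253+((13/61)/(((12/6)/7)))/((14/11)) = 1584344221/241680780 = 6.56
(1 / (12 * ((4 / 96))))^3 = 8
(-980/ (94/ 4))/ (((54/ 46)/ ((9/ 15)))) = -9016/ 423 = -21.31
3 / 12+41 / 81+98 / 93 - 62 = -604549 / 10044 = -60.19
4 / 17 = 0.24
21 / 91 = 3 / 13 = 0.23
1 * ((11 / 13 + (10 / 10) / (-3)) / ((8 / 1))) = 5 / 78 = 0.06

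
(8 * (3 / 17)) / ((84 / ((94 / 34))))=94 / 2023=0.05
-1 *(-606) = 606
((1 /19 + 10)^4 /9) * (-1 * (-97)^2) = -12522093363649 /1172889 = -10676281.70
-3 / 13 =-0.23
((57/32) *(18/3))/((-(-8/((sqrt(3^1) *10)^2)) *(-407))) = -12825/13024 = -0.98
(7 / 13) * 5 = 35 / 13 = 2.69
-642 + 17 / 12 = -7687 / 12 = -640.58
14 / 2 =7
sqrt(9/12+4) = 2.18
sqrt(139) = 11.79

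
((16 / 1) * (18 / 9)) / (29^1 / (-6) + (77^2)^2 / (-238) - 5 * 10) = -1632 / 7535591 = -0.00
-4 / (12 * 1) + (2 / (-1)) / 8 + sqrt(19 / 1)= -7 / 12 + sqrt(19)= 3.78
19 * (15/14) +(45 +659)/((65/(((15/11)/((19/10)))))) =28.13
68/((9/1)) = 68/9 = 7.56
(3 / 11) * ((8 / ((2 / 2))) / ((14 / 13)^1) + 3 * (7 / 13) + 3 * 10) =969 / 91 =10.65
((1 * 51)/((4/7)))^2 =7965.56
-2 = -2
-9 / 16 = -0.56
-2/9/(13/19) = -38/117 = -0.32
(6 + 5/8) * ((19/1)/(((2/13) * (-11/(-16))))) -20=1170.09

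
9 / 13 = 0.69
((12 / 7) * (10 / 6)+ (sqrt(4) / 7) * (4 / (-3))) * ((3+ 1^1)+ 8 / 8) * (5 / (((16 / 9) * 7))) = 975 / 196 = 4.97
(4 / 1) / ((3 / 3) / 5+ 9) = 10 / 23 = 0.43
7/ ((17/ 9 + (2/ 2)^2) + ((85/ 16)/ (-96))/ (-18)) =2.42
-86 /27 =-3.19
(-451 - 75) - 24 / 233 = -122582 / 233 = -526.10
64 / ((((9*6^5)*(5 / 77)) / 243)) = 3.42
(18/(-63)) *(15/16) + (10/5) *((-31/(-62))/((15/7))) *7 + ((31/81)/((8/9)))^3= 40218173/13063680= 3.08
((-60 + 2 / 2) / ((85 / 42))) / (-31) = 2478 / 2635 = 0.94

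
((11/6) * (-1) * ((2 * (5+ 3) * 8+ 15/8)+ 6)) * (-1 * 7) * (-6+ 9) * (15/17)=1255485/272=4615.75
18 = 18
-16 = -16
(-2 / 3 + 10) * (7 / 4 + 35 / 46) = 539 / 23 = 23.43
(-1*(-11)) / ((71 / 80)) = 880 / 71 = 12.39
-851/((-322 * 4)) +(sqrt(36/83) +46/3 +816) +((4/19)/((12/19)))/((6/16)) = 6 * sqrt(83)/83 +419773/504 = 833.54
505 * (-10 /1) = -5050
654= 654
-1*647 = -647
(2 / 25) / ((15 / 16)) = 32 / 375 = 0.09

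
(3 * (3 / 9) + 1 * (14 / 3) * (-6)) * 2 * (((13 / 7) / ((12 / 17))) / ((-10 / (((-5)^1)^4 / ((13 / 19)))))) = 363375 / 28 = 12977.68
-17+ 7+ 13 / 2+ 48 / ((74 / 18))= 605 / 74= 8.18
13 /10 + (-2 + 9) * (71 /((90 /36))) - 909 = -708.90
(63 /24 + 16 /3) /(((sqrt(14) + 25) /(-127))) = -606425 /14664 + 24257 * sqrt(14) /14664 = -35.17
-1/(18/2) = -1/9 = -0.11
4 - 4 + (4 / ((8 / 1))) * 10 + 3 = 8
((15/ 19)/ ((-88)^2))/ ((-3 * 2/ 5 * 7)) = -25/ 2059904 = -0.00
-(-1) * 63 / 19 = 63 / 19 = 3.32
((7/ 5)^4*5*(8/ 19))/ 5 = 19208/ 11875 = 1.62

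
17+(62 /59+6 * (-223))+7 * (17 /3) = -226610 /177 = -1280.28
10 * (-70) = -700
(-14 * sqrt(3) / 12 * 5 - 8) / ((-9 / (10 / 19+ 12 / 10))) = 1312 / 855+ 574 * sqrt(3) / 513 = 3.47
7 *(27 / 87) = 63 / 29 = 2.17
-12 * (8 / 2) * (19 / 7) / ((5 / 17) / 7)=-15504 / 5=-3100.80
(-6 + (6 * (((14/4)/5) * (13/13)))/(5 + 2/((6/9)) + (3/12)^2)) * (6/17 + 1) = -7.41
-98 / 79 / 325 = -98 / 25675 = -0.00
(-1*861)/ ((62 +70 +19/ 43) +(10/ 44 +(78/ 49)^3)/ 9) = -862432347546/ 133136409617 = -6.48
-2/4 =-1/2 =-0.50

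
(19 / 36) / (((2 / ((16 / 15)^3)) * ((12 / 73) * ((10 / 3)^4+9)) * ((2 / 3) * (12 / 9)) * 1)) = 22192 / 1341125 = 0.02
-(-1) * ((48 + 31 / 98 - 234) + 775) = 57753 / 98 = 589.32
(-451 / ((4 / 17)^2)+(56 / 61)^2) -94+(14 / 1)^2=-478868571 / 59536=-8043.34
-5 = -5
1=1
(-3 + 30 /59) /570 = -49 /11210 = -0.00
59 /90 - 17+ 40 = 2129 /90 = 23.66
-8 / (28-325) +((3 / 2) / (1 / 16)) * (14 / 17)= 99928 / 5049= 19.79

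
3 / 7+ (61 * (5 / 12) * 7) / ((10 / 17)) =302.89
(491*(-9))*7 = -30933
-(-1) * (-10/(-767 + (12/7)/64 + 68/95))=0.01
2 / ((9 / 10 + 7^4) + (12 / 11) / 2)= 220 / 264269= 0.00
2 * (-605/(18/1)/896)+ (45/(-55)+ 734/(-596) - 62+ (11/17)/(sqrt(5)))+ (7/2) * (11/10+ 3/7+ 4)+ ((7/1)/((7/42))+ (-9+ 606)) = 11 * sqrt(5)/85+ 39269066633/66084480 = 594.51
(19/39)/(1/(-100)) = -1900/39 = -48.72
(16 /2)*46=368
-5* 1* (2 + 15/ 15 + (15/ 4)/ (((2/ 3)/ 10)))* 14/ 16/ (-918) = 2765/ 9792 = 0.28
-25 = -25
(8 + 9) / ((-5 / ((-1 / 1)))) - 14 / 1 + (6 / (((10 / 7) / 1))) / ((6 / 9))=-43 / 10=-4.30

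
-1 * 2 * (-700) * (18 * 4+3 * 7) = 130200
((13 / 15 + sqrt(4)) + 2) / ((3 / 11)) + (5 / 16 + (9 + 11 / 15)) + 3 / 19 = 383699 / 13680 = 28.05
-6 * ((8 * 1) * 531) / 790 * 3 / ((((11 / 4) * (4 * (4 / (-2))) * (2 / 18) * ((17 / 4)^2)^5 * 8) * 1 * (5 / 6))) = 135300907008 / 43797467487254525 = 0.00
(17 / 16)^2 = 289 / 256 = 1.13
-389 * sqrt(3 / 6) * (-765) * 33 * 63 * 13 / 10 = 1608565959 * sqrt(2) / 4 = 568713948.80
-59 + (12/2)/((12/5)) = -113/2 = -56.50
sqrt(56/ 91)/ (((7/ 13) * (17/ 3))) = 6 * sqrt(26)/ 119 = 0.26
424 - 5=419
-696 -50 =-746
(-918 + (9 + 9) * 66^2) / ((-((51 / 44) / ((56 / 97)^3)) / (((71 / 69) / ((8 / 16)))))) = -9447311892480 / 356855143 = -26473.80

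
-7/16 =-0.44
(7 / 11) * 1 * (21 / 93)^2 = 343 / 10571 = 0.03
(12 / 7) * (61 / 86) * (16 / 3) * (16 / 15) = 31232 / 4515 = 6.92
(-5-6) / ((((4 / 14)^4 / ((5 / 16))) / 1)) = -132055 / 256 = -515.84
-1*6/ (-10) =3/ 5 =0.60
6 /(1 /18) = 108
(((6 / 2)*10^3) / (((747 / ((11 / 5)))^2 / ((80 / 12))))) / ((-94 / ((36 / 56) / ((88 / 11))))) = -3025 / 20398329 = -0.00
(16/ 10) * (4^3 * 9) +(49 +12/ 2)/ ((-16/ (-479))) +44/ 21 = 4318033/ 1680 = 2570.26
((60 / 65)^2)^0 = 1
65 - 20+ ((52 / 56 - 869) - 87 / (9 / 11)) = -39035 / 42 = -929.40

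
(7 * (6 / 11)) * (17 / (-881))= -714 / 9691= -0.07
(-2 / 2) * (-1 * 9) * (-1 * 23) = -207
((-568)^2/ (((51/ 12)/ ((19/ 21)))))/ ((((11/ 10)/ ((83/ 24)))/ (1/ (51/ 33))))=2543890240/ 18207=139720.45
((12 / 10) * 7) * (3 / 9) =14 / 5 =2.80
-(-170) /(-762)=-85 /381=-0.22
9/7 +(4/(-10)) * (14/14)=31/35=0.89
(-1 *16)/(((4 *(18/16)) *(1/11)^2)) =-3872/9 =-430.22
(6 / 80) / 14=3 / 560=0.01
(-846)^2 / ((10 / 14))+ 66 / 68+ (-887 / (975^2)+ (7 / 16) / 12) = 1036352082875069 / 1034280000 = 1002003.41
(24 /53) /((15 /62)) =496 /265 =1.87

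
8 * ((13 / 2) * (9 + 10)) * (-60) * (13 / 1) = -770640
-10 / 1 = -10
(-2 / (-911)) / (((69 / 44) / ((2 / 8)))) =0.00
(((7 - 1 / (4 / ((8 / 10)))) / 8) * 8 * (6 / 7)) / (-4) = -51 / 35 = -1.46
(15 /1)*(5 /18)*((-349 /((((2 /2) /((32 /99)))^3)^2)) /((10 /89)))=-41689368494080 /2824440448203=-14.76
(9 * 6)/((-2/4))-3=-111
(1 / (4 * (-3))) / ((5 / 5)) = -1 / 12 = -0.08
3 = 3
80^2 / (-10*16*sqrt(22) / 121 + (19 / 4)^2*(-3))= -147606835200 / 1548008059 + 2883584000*sqrt(22) / 1548008059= -86.62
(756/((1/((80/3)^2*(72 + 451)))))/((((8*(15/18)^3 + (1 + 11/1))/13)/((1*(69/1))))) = 6809530291200/449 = 15165991739.87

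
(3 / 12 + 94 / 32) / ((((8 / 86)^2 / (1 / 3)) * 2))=31433 / 512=61.39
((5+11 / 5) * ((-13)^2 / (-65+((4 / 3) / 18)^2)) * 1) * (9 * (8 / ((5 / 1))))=-319336992 / 1184525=-269.59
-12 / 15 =-4 / 5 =-0.80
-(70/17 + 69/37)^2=-14160169/395641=-35.79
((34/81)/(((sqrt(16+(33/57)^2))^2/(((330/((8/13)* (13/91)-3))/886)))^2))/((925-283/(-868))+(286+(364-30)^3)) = 3853729264737352/5580038573065160726479192863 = 0.00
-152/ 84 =-38/ 21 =-1.81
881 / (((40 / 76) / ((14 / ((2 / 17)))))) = 1991941 / 10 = 199194.10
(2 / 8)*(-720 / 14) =-90 / 7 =-12.86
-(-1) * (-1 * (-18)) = 18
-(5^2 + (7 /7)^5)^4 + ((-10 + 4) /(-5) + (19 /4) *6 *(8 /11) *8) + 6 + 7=-25123779 /55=-456795.98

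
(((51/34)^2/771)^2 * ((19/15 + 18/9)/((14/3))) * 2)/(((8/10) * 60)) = 21/84542720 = 0.00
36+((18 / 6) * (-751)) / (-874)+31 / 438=3698785 / 95703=38.65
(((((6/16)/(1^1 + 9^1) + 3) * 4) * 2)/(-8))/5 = -243/400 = -0.61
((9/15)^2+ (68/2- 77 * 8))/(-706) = 0.82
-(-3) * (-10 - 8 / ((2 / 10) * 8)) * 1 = -45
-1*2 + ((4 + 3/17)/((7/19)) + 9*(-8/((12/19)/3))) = -39587/119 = -332.66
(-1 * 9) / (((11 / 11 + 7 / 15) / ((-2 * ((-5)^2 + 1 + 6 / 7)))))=25380 / 77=329.61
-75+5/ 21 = -1570/ 21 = -74.76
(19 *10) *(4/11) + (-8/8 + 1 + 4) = 73.09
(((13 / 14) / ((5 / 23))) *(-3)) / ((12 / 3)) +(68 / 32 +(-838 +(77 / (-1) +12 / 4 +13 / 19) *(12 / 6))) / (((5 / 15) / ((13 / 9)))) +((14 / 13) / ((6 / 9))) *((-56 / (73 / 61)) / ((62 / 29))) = -504282729779 / 117381810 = -4296.09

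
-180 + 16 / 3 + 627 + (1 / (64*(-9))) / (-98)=25533313 / 56448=452.33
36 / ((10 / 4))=72 / 5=14.40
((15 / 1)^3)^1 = 3375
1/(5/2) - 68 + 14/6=-65.27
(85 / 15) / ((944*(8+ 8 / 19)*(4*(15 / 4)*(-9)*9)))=-323 / 550540800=-0.00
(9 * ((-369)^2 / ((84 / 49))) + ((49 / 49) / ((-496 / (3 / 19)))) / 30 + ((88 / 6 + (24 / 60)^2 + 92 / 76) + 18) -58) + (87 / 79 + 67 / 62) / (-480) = 53218158563791 / 74449600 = 714821.28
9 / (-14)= -9 / 14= -0.64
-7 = -7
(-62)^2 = 3844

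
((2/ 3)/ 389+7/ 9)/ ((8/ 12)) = 2729/ 2334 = 1.17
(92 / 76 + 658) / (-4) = -12525 / 76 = -164.80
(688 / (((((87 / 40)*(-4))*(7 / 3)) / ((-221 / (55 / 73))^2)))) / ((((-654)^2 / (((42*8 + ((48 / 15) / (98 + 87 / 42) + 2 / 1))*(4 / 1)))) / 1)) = -848036659732290496 / 91993058370675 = -9218.49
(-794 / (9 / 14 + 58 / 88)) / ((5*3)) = -244552 / 6015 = -40.66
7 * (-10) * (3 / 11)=-210 / 11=-19.09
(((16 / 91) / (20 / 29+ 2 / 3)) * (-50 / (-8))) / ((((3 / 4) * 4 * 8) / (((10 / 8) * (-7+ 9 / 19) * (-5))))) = 561875 / 408044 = 1.38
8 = 8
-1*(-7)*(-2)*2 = -28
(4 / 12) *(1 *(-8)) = -8 / 3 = -2.67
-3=-3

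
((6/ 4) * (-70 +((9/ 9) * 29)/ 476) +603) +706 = 1146295/ 952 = 1204.09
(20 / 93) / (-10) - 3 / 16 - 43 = -64295 / 1488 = -43.21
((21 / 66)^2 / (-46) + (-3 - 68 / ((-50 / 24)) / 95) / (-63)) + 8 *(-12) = -35518551561 / 370139000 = -95.96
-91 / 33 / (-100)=0.03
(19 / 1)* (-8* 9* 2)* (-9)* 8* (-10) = -1969920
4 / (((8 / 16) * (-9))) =-8 / 9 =-0.89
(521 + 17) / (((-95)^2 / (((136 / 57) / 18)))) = 36584 / 4629825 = 0.01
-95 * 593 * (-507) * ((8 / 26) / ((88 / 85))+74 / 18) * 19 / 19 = 125909578.56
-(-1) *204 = 204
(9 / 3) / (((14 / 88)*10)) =66 / 35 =1.89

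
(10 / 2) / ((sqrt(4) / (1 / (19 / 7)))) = 35 / 38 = 0.92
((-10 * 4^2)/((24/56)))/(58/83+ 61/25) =-2324000/19539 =-118.94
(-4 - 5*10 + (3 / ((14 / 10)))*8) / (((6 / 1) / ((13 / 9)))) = -559 / 63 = -8.87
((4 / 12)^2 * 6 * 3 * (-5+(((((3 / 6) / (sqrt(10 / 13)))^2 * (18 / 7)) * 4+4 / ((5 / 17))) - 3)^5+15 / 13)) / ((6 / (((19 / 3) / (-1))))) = -6835855807237246 / 6145059375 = -1112414.93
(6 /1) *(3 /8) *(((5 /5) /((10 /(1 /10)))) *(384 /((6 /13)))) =18.72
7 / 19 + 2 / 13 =129 / 247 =0.52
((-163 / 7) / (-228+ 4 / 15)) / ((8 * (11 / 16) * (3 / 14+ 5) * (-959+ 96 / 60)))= -12225 / 3282742694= -0.00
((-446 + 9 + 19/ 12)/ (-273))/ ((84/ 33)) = 57475/ 91728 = 0.63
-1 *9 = -9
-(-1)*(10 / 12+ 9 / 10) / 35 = 26 / 525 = 0.05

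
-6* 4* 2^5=-768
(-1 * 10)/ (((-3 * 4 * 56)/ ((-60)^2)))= 375/ 7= 53.57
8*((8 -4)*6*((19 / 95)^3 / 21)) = 64 / 875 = 0.07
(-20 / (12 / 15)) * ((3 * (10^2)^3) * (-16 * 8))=9600000000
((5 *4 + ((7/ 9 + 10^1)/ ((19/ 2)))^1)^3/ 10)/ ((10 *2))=5900304943/ 125005275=47.20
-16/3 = -5.33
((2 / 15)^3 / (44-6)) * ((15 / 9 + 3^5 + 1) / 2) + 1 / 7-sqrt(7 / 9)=202693 / 1346625-sqrt(7) / 3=-0.73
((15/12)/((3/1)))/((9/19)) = 95/108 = 0.88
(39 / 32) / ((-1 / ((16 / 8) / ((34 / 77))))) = -3003 / 544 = -5.52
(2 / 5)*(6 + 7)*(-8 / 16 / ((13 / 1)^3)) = -1 / 845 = -0.00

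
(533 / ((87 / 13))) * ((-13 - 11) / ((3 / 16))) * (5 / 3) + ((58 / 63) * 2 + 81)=-16907.81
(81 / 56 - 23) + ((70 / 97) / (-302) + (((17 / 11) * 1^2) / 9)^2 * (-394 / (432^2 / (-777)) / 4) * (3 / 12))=-21.55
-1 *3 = -3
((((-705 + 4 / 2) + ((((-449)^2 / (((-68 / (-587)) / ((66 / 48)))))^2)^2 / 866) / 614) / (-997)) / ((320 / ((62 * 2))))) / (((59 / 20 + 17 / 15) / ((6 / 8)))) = -4401847470572096.33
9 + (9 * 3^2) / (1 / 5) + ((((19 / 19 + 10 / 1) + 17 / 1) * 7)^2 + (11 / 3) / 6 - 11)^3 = 56647929387612.89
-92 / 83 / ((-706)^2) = -23 / 10342547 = -0.00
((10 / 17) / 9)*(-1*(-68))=40 / 9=4.44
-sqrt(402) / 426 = -0.05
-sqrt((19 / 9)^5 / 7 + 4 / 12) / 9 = -2 * sqrt(4574290) / 15309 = -0.28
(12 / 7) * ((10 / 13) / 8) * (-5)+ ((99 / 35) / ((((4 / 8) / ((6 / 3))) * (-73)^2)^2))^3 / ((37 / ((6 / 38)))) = -7396001709913593204555286997169 / 8973815408028493088381814214625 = -0.82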